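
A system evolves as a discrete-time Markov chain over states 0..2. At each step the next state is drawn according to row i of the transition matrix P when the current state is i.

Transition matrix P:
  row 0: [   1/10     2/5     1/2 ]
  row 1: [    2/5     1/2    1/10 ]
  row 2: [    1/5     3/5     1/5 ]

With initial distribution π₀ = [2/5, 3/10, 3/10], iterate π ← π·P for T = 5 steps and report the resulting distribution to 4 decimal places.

π = [0.2720, 0.4961, 0.2318]

t=0: π = [0.4000, 0.3000, 0.3000]
t=1: π = [0.2200, 0.4900, 0.2900]
t=2: π = [0.2760, 0.5070, 0.2170]
t=3: π = [0.2738, 0.4941, 0.2321]
t=4: π = [0.2714, 0.4958, 0.2327]
t=5: π = [0.2720, 0.4961, 0.2318]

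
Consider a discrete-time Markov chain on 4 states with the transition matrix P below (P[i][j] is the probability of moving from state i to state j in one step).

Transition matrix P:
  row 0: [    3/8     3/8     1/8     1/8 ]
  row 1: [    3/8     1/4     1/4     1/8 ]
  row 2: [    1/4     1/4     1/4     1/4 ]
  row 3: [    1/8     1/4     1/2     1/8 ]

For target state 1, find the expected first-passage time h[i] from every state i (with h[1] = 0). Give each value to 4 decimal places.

h = [3.0286, 0.0000, 3.5429, 3.6000]

First-step conditioning: h[1] = 0; for i ≠ 1, h[i] = 1 + Σ_k P[i][k]·h[k].
  h[0] = 1 + 3/8·h[0] + 1/8·h[2] + 1/8·h[3]
  h[2] = 1 + 1/4·h[0] + 1/4·h[2] + 1/4·h[3]
  h[3] = 1 + 1/8·h[0] + 1/2·h[2] + 1/8·h[3]
Solving the 3×3 linear system over states ≠ 1 gives exactly h = [106/35, 0, 124/35, 18/5] (h[1] = 0 is the target).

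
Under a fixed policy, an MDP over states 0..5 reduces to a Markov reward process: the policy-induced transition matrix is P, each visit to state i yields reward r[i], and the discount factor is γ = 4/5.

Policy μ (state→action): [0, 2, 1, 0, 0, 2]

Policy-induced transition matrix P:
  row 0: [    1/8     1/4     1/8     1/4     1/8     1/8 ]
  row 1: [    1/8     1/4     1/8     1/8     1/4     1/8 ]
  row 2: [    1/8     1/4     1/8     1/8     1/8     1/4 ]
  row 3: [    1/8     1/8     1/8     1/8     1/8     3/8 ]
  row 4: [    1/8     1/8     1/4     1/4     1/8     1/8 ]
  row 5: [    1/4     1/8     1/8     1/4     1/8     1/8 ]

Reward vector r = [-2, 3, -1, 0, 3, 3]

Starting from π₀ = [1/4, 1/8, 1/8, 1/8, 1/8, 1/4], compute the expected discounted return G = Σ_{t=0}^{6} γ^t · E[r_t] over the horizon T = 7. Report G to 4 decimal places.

G = 4.1454

t=0: π = [0.2500, 0.1250, 0.1250, 0.1250, 0.1250, 0.2500], E[r] = 0.8750, γ^t·E[r] = 0.875000, running G = 0.875000
t=1: π = [0.1563, 0.1875, 0.1406, 0.2031, 0.1406, 0.1719], E[r] = 1.0469, γ^t·E[r] = 0.837500, running G = 1.712500
t=2: π = [0.1465, 0.1855, 0.1426, 0.1836, 0.1484, 0.1934], E[r] = 1.1465, γ^t·E[r] = 0.733750, running G = 2.446250
t=3: π = [0.1492, 0.1843, 0.1436, 0.1860, 0.1482, 0.1887], E[r] = 1.1218, γ^t·E[r] = 0.574375, running G = 3.020625
t=4: π = [0.1486, 0.1846, 0.1435, 0.1858, 0.1480, 0.1895], E[r] = 1.1257, γ^t·E[r] = 0.461075, running G = 3.481700
t=5: π = [0.1487, 0.1846, 0.1435, 0.1858, 0.1481, 0.1894], E[r] = 1.1253, γ^t·E[r] = 0.368735, running G = 3.850435
t=6: π = [0.1487, 0.1846, 0.1435, 0.1858, 0.1481, 0.1894], E[r] = 1.1253, γ^t·E[r] = 0.294989, running G = 4.145424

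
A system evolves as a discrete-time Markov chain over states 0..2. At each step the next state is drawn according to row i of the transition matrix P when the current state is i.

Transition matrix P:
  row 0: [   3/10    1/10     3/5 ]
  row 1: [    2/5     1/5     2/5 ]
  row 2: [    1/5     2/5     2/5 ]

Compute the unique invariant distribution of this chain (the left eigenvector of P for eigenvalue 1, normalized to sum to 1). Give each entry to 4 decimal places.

Balance equations π_j = Σ_i π_i·P[i][j]:
  π_0 = 3/10·π_0 + 2/5·π_1 + 1/5·π_2
  π_1 = 1/10·π_0 + 1/5·π_1 + 2/5·π_2
  normalize: π_0 + π_1 + π_2 = 1
Solving the linear system gives exactly π = [16/57, 5/19, 26/57].

π = [0.2807, 0.2632, 0.4561]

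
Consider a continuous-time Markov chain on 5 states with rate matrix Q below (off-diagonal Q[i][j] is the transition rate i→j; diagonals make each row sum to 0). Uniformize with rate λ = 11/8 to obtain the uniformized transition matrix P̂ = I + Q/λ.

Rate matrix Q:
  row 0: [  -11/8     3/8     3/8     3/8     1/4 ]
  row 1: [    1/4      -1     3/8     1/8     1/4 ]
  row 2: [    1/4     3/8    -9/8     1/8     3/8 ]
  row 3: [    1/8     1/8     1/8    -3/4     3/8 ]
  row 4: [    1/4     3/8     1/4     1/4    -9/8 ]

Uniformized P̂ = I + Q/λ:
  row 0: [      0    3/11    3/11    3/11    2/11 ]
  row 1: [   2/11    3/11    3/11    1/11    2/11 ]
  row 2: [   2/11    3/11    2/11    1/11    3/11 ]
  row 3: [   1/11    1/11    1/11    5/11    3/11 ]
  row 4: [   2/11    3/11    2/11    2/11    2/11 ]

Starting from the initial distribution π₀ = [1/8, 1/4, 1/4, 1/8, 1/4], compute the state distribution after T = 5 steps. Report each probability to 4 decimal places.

t=0: π = [0.1250, 0.2500, 0.2500, 0.1250, 0.2500]
t=1: π = [0.1477, 0.2500, 0.2045, 0.1818, 0.2159]
t=2: π = [0.1384, 0.2397, 0.2014, 0.2035, 0.2169]
t=3: π = [0.1381, 0.2357, 0.1977, 0.2098, 0.2186]
t=4: π = [0.1376, 0.2346, 0.1967, 0.2122, 0.2189]
t=5: π = [0.1375, 0.2341, 0.1964, 0.2130, 0.2190]

π = [0.1375, 0.2341, 0.1964, 0.2130, 0.2190]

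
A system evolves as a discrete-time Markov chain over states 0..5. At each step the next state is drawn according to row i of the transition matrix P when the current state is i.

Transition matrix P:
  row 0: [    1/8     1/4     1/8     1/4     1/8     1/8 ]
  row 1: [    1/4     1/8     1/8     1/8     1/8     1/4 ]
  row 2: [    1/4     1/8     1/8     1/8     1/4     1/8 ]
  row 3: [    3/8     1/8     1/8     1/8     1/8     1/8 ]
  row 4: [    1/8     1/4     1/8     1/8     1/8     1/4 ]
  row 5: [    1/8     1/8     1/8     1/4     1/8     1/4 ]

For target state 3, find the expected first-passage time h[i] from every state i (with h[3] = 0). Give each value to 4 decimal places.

First-step conditioning: h[3] = 0; for i ≠ 3, h[i] = 1 + Σ_k P[i][k]·h[k].
  h[0] = 1 + 1/8·h[0] + 1/4·h[1] + 1/8·h[2] + 1/8·h[4] + 1/8·h[5]
  h[1] = 1 + 1/4·h[0] + 1/8·h[1] + 1/8·h[2] + 1/8·h[4] + 1/4·h[5]
  h[2] = 1 + 1/4·h[0] + 1/8·h[1] + 1/8·h[2] + 1/4·h[4] + 1/8·h[5]
  h[4] = 1 + 1/8·h[0] + 1/4·h[1] + 1/8·h[2] + 1/8·h[4] + 1/4·h[5]
  h[5] = 1 + 1/8·h[0] + 1/8·h[1] + 1/8·h[2] + 1/8·h[4] + 1/4·h[5]
Solving the 5×5 linear system over states ≠ 3 gives exactly h = [32768/6337, 36352/6337, 36920/6337, 0, 36800/6337, 32256/6337] (h[3] = 0 is the target).

h = [5.1709, 5.7365, 5.8261, 0.0000, 5.8072, 5.0901]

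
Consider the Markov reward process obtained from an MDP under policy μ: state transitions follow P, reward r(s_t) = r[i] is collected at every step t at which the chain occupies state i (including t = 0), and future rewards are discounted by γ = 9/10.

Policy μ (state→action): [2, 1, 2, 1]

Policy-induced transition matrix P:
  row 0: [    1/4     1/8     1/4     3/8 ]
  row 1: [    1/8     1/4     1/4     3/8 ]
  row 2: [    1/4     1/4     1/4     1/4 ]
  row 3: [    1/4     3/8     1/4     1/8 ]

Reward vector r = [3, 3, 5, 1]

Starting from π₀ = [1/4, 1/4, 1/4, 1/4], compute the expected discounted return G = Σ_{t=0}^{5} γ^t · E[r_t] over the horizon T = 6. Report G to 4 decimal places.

G = 13.8633

t=0: π = [0.2500, 0.2500, 0.2500, 0.2500], E[r] = 3.0000, γ^t·E[r] = 3.000000, running G = 3.000000
t=1: π = [0.2188, 0.2500, 0.2500, 0.2813], E[r] = 2.9375, γ^t·E[r] = 2.643750, running G = 5.643750
t=2: π = [0.2188, 0.2578, 0.2500, 0.2734], E[r] = 2.9531, γ^t·E[r] = 2.392031, running G = 8.035781
t=3: π = [0.2178, 0.2568, 0.2500, 0.2754], E[r] = 2.9492, γ^t·E[r] = 2.149980, running G = 10.185762
t=4: π = [0.2179, 0.2572, 0.2500, 0.2749], E[r] = 2.9502, γ^t·E[r] = 1.935623, running G = 12.121385
t=5: π = [0.2178, 0.2571, 0.2500, 0.2750], E[r] = 2.9500, γ^t·E[r] = 1.741917, running G = 13.863302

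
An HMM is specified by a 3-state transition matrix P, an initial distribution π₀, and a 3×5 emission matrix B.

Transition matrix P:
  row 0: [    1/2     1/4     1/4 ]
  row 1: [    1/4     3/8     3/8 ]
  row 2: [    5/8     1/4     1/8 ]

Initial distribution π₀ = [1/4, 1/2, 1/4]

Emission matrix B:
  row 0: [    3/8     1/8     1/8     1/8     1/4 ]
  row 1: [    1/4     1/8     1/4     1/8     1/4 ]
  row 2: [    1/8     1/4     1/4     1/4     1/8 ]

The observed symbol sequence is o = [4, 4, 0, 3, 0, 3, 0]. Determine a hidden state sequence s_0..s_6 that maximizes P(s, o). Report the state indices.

path = [1, 1, 1, 2, 0, 2, 0]

t=0: δ = [6.250e-02, 1.250e-01, 3.125e-02]  (obs o_0=4)
t=1: δ = [7.812e-03, 1.172e-02, 5.859e-03]  ψ = [0, 1, 1]  (obs o_1=4)
t=2: δ = [1.465e-03, 1.099e-03, 5.493e-04]  ψ = [0, 1, 1]  (obs o_2=0)
t=3: δ = [9.155e-05, 5.150e-05, 1.030e-04]  ψ = [0, 1, 1]  (obs o_3=3)
t=4: δ = [2.414e-05, 6.437e-06, 2.861e-06]  ψ = [2, 2, 0]  (obs o_4=0)
t=5: δ = [1.509e-06, 7.544e-07, 1.509e-06]  ψ = [0, 0, 0]  (obs o_5=3)
t=6: δ = [3.536e-07, 9.430e-08, 4.715e-08]  ψ = [2, 0, 0]  (obs o_6=0)
backtrack: best end state = 0; path = [1, 1, 1, 2, 0, 2, 0]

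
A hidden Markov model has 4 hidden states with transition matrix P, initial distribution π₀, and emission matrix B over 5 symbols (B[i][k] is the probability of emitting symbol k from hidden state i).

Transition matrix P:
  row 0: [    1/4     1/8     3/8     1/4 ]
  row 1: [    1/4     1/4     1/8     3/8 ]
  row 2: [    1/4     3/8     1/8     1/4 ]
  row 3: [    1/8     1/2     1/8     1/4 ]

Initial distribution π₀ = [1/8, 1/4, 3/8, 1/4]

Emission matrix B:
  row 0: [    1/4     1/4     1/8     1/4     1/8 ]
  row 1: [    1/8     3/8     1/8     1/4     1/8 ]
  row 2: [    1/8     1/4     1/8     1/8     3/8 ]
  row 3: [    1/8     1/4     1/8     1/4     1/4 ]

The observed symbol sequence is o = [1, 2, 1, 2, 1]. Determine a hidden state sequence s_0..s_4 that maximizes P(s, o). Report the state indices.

path = [1, 3, 1, 3, 1]

t=0: δ = [3.125e-02, 9.375e-02, 9.375e-02, 6.250e-02]  (obs o_0=1)
t=1: δ = [2.930e-03, 4.395e-03, 1.465e-03, 4.395e-03]  ψ = [1, 2, 0, 1]  (obs o_1=2)
t=2: δ = [2.747e-04, 8.240e-04, 2.747e-04, 4.120e-04]  ψ = [1, 3, 0, 1]  (obs o_2=1)
t=3: δ = [2.575e-05, 2.575e-05, 1.287e-05, 3.862e-05]  ψ = [1, 1, 0, 1]  (obs o_3=2)
t=4: δ = [1.609e-06, 7.242e-06, 2.414e-06, 2.414e-06]  ψ = [0, 3, 0, 1]  (obs o_4=1)
backtrack: best end state = 1; path = [1, 3, 1, 3, 1]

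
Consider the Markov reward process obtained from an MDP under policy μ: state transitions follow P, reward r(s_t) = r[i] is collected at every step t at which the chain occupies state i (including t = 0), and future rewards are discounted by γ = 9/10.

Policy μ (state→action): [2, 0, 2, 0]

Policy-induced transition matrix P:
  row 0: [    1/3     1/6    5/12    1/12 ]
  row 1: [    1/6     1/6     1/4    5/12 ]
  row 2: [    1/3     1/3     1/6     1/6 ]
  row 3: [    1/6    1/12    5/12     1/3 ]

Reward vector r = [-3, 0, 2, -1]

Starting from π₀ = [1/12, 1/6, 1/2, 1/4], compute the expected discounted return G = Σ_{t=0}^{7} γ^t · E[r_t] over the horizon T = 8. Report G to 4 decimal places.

G = -1.4702

t=0: π = [0.0833, 0.1667, 0.5000, 0.2500], E[r] = 0.5000, γ^t·E[r] = 0.500000, running G = 0.500000
t=1: π = [0.2639, 0.2292, 0.2639, 0.2431], E[r] = -0.5069, γ^t·E[r] = -0.456250, running G = 0.043750
t=2: π = [0.2546, 0.1904, 0.3125, 0.2425], E[r] = -0.3814, γ^t·E[r] = -0.308906, running G = -0.265156
t=3: π = [0.2612, 0.1985, 0.3068, 0.2335], E[r] = -0.4034, γ^t·E[r] = -0.294082, running G = -0.559238
t=4: π = [0.2613, 0.1983, 0.3069, 0.2334], E[r] = -0.4037, γ^t·E[r] = -0.264866, running G = -0.824105
t=5: π = [0.2614, 0.1984, 0.3069, 0.2334], E[r] = -0.4037, γ^t·E[r] = -0.238384, running G = -1.062489
t=6: π = [0.2614, 0.1984, 0.3069, 0.2334], E[r] = -0.4037, γ^t·E[r] = -0.214560, running G = -1.277049
t=7: π = [0.2614, 0.1984, 0.3069, 0.2334], E[r] = -0.4037, γ^t·E[r] = -0.193105, running G = -1.470154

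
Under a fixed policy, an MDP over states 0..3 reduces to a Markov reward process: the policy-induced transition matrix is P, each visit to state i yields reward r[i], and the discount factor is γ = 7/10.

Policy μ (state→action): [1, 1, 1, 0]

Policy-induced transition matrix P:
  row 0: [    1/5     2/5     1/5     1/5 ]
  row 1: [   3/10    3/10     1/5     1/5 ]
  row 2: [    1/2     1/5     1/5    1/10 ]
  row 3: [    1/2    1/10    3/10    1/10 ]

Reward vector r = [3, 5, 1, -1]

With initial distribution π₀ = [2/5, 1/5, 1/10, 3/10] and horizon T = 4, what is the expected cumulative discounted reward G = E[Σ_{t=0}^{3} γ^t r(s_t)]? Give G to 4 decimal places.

G = 5.7748

t=0: π = [0.4000, 0.2000, 0.1000, 0.3000], E[r] = 2.0000, γ^t·E[r] = 2.000000, running G = 2.000000
t=1: π = [0.3400, 0.2700, 0.2300, 0.1600], E[r] = 2.4400, γ^t·E[r] = 1.708000, running G = 3.708000
t=2: π = [0.3440, 0.2790, 0.2160, 0.1610], E[r] = 2.4820, γ^t·E[r] = 1.216180, running G = 4.924180
t=3: π = [0.3410, 0.2806, 0.2161, 0.1623], E[r] = 2.4798, γ^t·E[r] = 0.850571, running G = 5.774751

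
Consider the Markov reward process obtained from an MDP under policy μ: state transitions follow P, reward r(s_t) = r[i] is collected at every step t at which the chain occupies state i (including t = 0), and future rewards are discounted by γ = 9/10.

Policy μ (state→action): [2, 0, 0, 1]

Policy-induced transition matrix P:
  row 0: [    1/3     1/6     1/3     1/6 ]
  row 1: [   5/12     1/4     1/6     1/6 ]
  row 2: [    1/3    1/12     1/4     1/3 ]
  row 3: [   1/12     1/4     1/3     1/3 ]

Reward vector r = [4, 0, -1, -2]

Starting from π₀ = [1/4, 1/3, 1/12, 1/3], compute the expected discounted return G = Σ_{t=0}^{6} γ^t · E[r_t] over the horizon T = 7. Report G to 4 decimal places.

G = 1.7720

t=0: π = [0.2500, 0.3333, 0.0833, 0.3333], E[r] = 0.2500, γ^t·E[r] = 0.250000, running G = 0.250000
t=1: π = [0.2778, 0.2153, 0.2708, 0.2361], E[r] = 0.3681, γ^t·E[r] = 0.331250, running G = 0.581250
t=2: π = [0.2922, 0.1817, 0.2749, 0.2512], E[r] = 0.3918, γ^t·E[r] = 0.317344, running G = 0.898594
t=3: π = [0.2857, 0.1798, 0.2801, 0.2543], E[r] = 0.3539, γ^t·E[r] = 0.258012, running G = 1.156605
t=4: π = [0.2847, 0.1795, 0.2800, 0.2557], E[r] = 0.3474, γ^t·E[r] = 0.227947, running G = 1.384552
t=5: π = [0.2844, 0.1796, 0.2801, 0.2560], E[r] = 0.3454, γ^t·E[r] = 0.203966, running G = 1.588518
t=6: π = [0.2843, 0.1796, 0.2801, 0.2560], E[r] = 0.3452, γ^t·E[r] = 0.183436, running G = 1.771954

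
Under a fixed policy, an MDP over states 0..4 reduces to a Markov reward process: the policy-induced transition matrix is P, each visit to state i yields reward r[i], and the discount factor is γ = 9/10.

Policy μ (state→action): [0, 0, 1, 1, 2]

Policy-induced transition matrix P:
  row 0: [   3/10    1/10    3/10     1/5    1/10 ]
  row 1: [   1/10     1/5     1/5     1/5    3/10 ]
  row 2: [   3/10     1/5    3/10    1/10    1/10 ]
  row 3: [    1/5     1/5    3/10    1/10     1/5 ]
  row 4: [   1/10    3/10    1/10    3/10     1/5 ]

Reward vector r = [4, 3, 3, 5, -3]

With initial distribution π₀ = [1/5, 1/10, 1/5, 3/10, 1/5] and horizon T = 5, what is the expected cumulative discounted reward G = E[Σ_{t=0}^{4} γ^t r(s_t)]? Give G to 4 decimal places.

G = 10.3964

t=0: π = [0.2000, 0.1000, 0.2000, 0.3000, 0.2000], E[r] = 2.6000, γ^t·E[r] = 2.600000, running G = 2.600000
t=1: π = [0.2100, 0.2000, 0.2500, 0.1700, 0.1700], E[r] = 2.5300, γ^t·E[r] = 2.277000, running G = 4.877000
t=2: π = [0.2090, 0.1960, 0.2460, 0.1750, 0.1740], E[r] = 2.5150, γ^t·E[r] = 2.037150, running G = 6.914150
t=3: π = [0.2085, 0.1965, 0.2456, 0.1753, 0.1741], E[r] = 2.5145, γ^t·E[r] = 1.833071, running G = 8.747221
t=4: π = [0.2084, 0.1966, 0.2455, 0.1753, 0.1742], E[r] = 2.5136, γ^t·E[r] = 1.649140, running G = 10.396361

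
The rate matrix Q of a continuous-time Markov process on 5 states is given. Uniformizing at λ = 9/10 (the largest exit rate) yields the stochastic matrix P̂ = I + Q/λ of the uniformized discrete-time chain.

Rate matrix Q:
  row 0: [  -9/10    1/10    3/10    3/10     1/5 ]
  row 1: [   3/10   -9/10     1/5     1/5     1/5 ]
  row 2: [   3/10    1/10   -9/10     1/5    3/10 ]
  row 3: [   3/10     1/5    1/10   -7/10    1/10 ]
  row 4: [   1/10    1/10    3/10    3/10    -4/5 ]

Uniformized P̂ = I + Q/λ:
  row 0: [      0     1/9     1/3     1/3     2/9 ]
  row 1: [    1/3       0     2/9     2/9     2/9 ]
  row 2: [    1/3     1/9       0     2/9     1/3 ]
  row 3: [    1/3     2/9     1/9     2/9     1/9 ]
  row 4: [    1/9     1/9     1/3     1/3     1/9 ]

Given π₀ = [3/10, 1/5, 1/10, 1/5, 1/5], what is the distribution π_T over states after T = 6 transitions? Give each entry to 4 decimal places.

t=0: π = [0.3000, 0.2000, 0.1000, 0.2000, 0.2000]
t=1: π = [0.1889, 0.1111, 0.2333, 0.2778, 0.1889]
t=2: π = [0.2284, 0.1296, 0.1815, 0.2642, 0.1963]
t=3: π = [0.2136, 0.1261, 0.1997, 0.2694, 0.1912]
t=4: π = [0.2196, 0.1270, 0.1929, 0.2672, 0.1932]
t=5: π = [0.2172, 0.1267, 0.1955, 0.2681, 0.1925]
t=6: π = [0.2182, 0.1268, 0.1945, 0.2677, 0.1928]

π = [0.2182, 0.1268, 0.1945, 0.2677, 0.1928]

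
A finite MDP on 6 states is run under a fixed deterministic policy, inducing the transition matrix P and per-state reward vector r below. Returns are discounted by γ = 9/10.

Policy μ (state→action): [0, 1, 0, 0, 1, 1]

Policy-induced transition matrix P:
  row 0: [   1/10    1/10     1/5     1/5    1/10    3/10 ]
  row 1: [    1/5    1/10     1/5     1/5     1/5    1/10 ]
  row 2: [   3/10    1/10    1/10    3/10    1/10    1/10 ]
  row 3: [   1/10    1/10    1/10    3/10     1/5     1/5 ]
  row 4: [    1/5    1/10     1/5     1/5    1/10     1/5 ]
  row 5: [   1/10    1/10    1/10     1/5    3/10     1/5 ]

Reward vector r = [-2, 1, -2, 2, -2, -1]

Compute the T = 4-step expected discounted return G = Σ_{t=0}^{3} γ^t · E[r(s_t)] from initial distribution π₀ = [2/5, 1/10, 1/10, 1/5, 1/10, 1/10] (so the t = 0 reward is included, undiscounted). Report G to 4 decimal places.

G = -2.1604

t=0: π = [0.4000, 0.1000, 0.1000, 0.2000, 0.1000, 0.1000], E[r] = -0.8000, γ^t·E[r] = -0.800000, running G = -0.800000
t=1: π = [0.1400, 0.1000, 0.1600, 0.2300, 0.1500, 0.2200], E[r] = -0.5600, γ^t·E[r] = -0.504000, running G = -1.304000
t=2: π = [0.1570, 0.1000, 0.1390, 0.2390, 0.1770, 0.1880], E[r] = -0.5560, γ^t·E[r] = -0.450360, running G = -1.754360
t=3: π = [0.1555, 0.1000, 0.1434, 0.2378, 0.1715, 0.1918], E[r] = -0.5570, γ^t·E[r] = -0.406053, running G = -2.160413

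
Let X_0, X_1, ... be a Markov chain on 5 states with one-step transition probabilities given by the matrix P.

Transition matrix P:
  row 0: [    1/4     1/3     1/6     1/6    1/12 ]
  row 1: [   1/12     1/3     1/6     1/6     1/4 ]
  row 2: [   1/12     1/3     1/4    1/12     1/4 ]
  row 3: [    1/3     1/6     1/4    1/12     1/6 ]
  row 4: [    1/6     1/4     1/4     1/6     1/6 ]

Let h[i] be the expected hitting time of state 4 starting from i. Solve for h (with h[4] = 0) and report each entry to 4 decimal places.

h = [5.5862, 4.6552, 4.6034, 5.2241, 0.0000]

First-step conditioning: h[4] = 0; for i ≠ 4, h[i] = 1 + Σ_k P[i][k]·h[k].
  h[0] = 1 + 1/4·h[0] + 1/3·h[1] + 1/6·h[2] + 1/6·h[3]
  h[1] = 1 + 1/12·h[0] + 1/3·h[1] + 1/6·h[2] + 1/6·h[3]
  h[2] = 1 + 1/12·h[0] + 1/3·h[1] + 1/4·h[2] + 1/12·h[3]
  h[3] = 1 + 1/3·h[0] + 1/6·h[1] + 1/4·h[2] + 1/12·h[3]
Solving the 4×4 linear system over states ≠ 4 gives exactly h = [162/29, 135/29, 267/58, 303/58, 0] (h[4] = 0 is the target).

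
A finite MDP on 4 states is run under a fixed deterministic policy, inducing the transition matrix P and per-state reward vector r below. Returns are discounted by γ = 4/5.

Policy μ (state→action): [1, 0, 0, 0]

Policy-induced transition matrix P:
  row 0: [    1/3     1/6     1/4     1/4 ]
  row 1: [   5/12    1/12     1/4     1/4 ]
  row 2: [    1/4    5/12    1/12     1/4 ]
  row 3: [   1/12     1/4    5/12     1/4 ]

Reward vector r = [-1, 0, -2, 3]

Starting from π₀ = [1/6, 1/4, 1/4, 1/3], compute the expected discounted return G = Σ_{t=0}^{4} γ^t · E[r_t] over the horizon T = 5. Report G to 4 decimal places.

G = 0.2840

t=0: π = [0.1667, 0.2500, 0.2500, 0.3333], E[r] = 0.3333, γ^t·E[r] = 0.333333, running G = 0.333333
t=1: π = [0.2500, 0.2361, 0.2639, 0.2500], E[r] = -0.0278, γ^t·E[r] = -0.022222, running G = 0.311111
t=2: π = [0.2685, 0.2338, 0.2477, 0.2500], E[r] = -0.0139, γ^t·E[r] = -0.008889, running G = 0.302222
t=3: π = [0.2697, 0.2299, 0.2504, 0.2500], E[r] = -0.0204, γ^t·E[r] = -0.010469, running G = 0.291753
t=4: π = [0.2691, 0.2309, 0.2499, 0.2500], E[r] = -0.0190, γ^t·E[r] = -0.007783, running G = 0.283970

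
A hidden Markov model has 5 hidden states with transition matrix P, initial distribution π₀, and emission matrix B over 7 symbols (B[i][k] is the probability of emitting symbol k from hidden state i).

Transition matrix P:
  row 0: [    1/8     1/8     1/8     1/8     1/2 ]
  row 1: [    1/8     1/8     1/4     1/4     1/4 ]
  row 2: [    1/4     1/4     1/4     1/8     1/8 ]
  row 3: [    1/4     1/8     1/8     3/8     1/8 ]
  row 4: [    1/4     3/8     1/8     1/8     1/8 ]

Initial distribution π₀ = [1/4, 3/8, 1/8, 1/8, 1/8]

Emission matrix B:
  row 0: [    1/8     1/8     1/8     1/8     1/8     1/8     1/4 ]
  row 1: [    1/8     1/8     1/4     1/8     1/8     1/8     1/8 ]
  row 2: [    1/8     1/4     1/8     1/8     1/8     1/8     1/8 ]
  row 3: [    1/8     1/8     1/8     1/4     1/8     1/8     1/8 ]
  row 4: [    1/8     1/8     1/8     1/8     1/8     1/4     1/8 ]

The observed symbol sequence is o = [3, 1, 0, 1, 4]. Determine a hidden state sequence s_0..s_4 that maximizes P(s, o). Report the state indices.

path = [1, 2, 0, 4, 1]

t=0: δ = [3.125e-02, 4.688e-02, 1.562e-02, 3.125e-02, 1.562e-02]  (obs o_0=3)
t=1: δ = [9.766e-04, 7.324e-04, 2.930e-03, 1.465e-03, 1.953e-03]  ψ = [3, 1, 1, 1, 0]  (obs o_1=1)
t=2: δ = [9.155e-05, 9.155e-05, 9.155e-05, 6.866e-05, 6.104e-05]  ψ = [2, 2, 2, 3, 0]  (obs o_2=0)
t=3: δ = [2.861e-06, 2.861e-06, 5.722e-06, 3.219e-06, 5.722e-06]  ψ = [2, 2, 1, 3, 0]  (obs o_3=1)
t=4: δ = [1.788e-07, 2.682e-07, 1.788e-07, 1.509e-07, 1.788e-07]  ψ = [2, 4, 2, 3, 0]  (obs o_4=4)
backtrack: best end state = 1; path = [1, 2, 0, 4, 1]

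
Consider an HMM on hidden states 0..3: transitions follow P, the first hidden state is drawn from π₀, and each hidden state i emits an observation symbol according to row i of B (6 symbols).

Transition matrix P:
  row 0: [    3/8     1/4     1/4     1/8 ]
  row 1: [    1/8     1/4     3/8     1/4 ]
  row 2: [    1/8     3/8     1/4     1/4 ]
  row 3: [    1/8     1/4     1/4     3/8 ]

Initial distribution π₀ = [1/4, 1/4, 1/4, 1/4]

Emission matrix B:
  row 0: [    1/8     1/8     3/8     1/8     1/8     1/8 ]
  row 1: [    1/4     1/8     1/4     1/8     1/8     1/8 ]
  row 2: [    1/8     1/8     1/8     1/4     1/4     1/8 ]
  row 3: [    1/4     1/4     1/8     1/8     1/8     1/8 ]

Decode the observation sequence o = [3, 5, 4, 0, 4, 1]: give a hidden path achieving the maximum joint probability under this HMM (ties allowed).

path = [2, 1, 2, 1, 2, 3]

t=0: δ = [3.125e-02, 3.125e-02, 6.250e-02, 3.125e-02]  (obs o_0=3)
t=1: δ = [1.465e-03, 2.930e-03, 1.953e-03, 1.953e-03]  ψ = [0, 2, 2, 2]  (obs o_1=5)
t=2: δ = [6.866e-05, 9.155e-05, 2.747e-04, 9.155e-05]  ψ = [0, 1, 1, 1]  (obs o_2=4)
t=3: δ = [4.292e-06, 2.575e-05, 8.583e-06, 1.717e-05]  ψ = [2, 2, 2, 2]  (obs o_3=0)
t=4: δ = [4.023e-07, 8.047e-07, 2.414e-06, 8.047e-07]  ψ = [1, 1, 1, 1]  (obs o_4=4)
t=5: δ = [3.772e-08, 1.132e-07, 7.544e-08, 1.509e-07]  ψ = [2, 2, 2, 2]  (obs o_5=1)
backtrack: best end state = 3; path = [2, 1, 2, 1, 2, 3]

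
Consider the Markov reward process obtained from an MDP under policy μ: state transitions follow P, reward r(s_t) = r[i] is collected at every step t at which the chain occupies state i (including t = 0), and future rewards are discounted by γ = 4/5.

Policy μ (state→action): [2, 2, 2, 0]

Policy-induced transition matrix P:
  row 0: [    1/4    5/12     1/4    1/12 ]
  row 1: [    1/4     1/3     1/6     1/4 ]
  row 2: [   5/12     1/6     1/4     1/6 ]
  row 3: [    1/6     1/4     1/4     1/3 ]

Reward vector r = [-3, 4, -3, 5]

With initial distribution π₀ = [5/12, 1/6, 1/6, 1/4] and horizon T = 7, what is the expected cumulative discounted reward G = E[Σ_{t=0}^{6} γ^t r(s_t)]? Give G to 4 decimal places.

t=0: π = [0.4167, 0.1667, 0.1667, 0.2500], E[r] = 0.1667, γ^t·E[r] = 0.166667, running G = 0.166667
t=1: π = [0.2569, 0.3194, 0.2361, 0.1875], E[r] = 0.7361, γ^t·E[r] = 0.588889, running G = 0.755556
t=2: π = [0.2737, 0.2998, 0.2234, 0.2031], E[r] = 0.7234, γ^t·E[r] = 0.462963, running G = 1.218519
t=3: π = [0.2703, 0.3020, 0.2250, 0.2027], E[r] = 0.7354, γ^t·E[r] = 0.376543, running G = 1.595062
t=4: π = [0.2706, 0.3015, 0.2248, 0.2031], E[r] = 0.7350, γ^t·E[r] = 0.301040, running G = 1.896102
t=5: π = [0.2705, 0.3015, 0.2249, 0.2031], E[r] = 0.7351, γ^t·E[r] = 0.240878, running G = 2.136980
t=6: π = [0.2706, 0.3015, 0.2249, 0.2031], E[r] = 0.7351, γ^t·E[r] = 0.192694, running G = 2.329674

G = 2.3297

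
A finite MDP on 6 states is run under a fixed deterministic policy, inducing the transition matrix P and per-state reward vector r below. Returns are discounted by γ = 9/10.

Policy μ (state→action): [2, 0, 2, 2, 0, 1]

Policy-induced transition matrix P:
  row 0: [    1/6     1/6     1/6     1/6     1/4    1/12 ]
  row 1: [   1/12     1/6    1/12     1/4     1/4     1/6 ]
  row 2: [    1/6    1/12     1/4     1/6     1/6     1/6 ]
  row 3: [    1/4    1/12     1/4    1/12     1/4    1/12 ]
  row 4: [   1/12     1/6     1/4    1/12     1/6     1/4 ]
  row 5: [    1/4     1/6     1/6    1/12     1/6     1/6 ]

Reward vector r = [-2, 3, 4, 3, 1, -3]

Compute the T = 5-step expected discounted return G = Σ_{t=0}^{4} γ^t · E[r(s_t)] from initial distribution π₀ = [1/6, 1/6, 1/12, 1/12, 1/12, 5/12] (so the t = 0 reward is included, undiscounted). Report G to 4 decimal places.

t=0: π = [0.1667, 0.1667, 0.0833, 0.0833, 0.0833, 0.4167], E[r] = -0.4167, γ^t·E[r] = -0.416667, running G = -0.416667
t=1: π = [0.1875, 0.1528, 0.1736, 0.1319, 0.2014, 0.1528], E[r] = 0.9167, γ^t·E[r] = 0.825000, running G = 0.408333
t=2: π = [0.1609, 0.1412, 0.1962, 0.1389, 0.2060, 0.1568], E[r] = 1.0388, γ^t·E[r] = 0.841406, running G = 1.249740
t=3: π = [0.1624, 0.1387, 0.2000, 0.1366, 0.2034, 0.1589], E[r] = 1.0282, γ^t·E[r] = 0.749531, running G = 1.999271
t=4: π = [0.1628, 0.1386, 0.2001, 0.1367, 0.2031, 0.1587], E[r] = 1.0277, γ^t·E[r] = 0.674291, running G = 2.673562

G = 2.6736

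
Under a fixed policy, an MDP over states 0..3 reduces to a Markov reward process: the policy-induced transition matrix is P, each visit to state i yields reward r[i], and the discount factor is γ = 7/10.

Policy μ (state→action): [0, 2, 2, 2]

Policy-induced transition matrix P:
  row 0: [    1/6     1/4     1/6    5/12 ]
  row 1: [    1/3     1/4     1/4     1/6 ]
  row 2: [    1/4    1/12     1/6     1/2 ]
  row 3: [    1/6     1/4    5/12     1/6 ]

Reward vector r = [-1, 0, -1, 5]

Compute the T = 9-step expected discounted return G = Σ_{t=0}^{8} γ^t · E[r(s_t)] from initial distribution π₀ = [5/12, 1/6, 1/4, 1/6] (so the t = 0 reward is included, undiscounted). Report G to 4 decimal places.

G = 2.6579

t=0: π = [0.4167, 0.1667, 0.2500, 0.1667], E[r] = 0.1667, γ^t·E[r] = 0.166667, running G = 0.166667
t=1: π = [0.2153, 0.2083, 0.2222, 0.3542], E[r] = 1.3333, γ^t·E[r] = 0.933333, running G = 1.100000
t=2: π = [0.2199, 0.2130, 0.2726, 0.2946], E[r] = 0.9803, γ^t·E[r] = 0.480359, running G = 1.580359
t=3: π = [0.2249, 0.2046, 0.2581, 0.3125], E[r] = 1.0796, γ^t·E[r] = 0.370293, running G = 1.950652
t=4: π = [0.2223, 0.2070, 0.2618, 0.3089], E[r] = 1.0604, γ^t·E[r] = 0.254604, running G = 2.205256
t=5: π = [0.2230, 0.2064, 0.2611, 0.3095], E[r] = 1.0634, γ^t·E[r] = 0.178732, running G = 2.383988
t=6: π = [0.2228, 0.2065, 0.2612, 0.3095], E[r] = 1.0632, γ^t·E[r] = 0.125089, running G = 2.509077
t=7: π = [0.2228, 0.2065, 0.2612, 0.3095], E[r] = 1.0632, γ^t·E[r] = 0.087557, running G = 2.596634
t=8: π = [0.2228, 0.2065, 0.2612, 0.3095], E[r] = 1.0632, γ^t·E[r] = 0.061292, running G = 2.657926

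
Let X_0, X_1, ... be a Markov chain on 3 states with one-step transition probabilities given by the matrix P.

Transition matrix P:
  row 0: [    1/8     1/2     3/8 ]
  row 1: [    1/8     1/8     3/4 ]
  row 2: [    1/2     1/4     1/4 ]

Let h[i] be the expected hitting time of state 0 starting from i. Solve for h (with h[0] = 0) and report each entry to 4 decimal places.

h = [0.0000, 3.2000, 2.4000]

First-step conditioning: h[0] = 0; for i ≠ 0, h[i] = 1 + Σ_k P[i][k]·h[k].
  h[1] = 1 + 1/8·h[1] + 3/4·h[2]
  h[2] = 1 + 1/4·h[1] + 1/4·h[2]
Solving the 2×2 linear system over states ≠ 0 gives exactly h = [0, 16/5, 12/5] (h[0] = 0 is the target).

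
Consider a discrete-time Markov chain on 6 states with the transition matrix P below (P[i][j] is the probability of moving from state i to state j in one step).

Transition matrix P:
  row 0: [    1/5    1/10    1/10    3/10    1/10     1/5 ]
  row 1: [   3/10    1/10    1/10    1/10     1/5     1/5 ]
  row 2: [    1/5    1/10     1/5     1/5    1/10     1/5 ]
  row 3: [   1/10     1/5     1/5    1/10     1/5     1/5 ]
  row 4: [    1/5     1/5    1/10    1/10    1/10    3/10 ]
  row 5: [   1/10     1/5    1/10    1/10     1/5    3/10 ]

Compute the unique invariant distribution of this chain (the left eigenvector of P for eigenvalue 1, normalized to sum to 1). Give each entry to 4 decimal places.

π = [0.1767, 0.1542, 0.1276, 0.1481, 0.1542, 0.2394]

Balance equations π_j = Σ_i π_i·P[i][j]:
  π_0 = 1/5·π_0 + 3/10·π_1 + 1/5·π_2 + 1/10·π_3 + 1/5·π_4 + 1/10·π_5
  π_1 = 1/10·π_0 + 1/10·π_1 + 1/10·π_2 + 1/5·π_3 + 1/5·π_4 + 1/5·π_5
  π_2 = 1/10·π_0 + 1/10·π_1 + 1/5·π_2 + 1/5·π_3 + 1/10·π_4 + 1/10·π_5
  π_3 = 3/10·π_0 + 1/10·π_1 + 1/5·π_2 + 1/10·π_3 + 1/10·π_4 + 1/10·π_5
  π_4 = 1/10·π_0 + 1/5·π_1 + 1/10·π_2 + 1/5·π_3 + 1/10·π_4 + 1/5·π_5
  normalize: π_0 + π_1 + π_2 + π_3 + π_4 + π_5 = 1
Solving the linear system gives exactly π = [1601/9062, 1397/9062, 578/4531, 671/4531, 1397/9062, 2169/9062].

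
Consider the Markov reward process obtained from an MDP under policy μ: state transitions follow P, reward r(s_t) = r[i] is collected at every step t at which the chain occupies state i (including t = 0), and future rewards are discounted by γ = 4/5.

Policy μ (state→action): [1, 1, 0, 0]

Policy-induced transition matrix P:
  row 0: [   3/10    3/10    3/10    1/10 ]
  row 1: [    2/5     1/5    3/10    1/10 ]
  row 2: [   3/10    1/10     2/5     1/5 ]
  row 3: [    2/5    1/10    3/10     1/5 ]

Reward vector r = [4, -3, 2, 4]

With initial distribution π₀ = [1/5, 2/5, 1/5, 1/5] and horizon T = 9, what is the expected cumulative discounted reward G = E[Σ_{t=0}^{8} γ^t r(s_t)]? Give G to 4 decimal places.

G = 7.6108

t=0: π = [0.2000, 0.4000, 0.2000, 0.2000], E[r] = 0.8000, γ^t·E[r] = 0.800000, running G = 0.800000
t=1: π = [0.3600, 0.1800, 0.3200, 0.1400], E[r] = 2.1000, γ^t·E[r] = 1.680000, running G = 2.480000
t=2: π = [0.3320, 0.1900, 0.3320, 0.1460], E[r] = 2.0060, γ^t·E[r] = 1.283840, running G = 3.763840
t=3: π = [0.3336, 0.1854, 0.3332, 0.1478], E[r] = 2.0358, γ^t·E[r] = 1.042330, running G = 4.806170
t=4: π = [0.3333, 0.1853, 0.3333, 0.1481], E[r] = 2.0365, γ^t·E[r] = 0.834167, running G = 5.640336
t=5: π = [0.3333, 0.1852, 0.3333, 0.1481], E[r] = 2.0370, γ^t·E[r] = 0.667486, running G = 6.307823
t=6: π = [0.3333, 0.1852, 0.3333, 0.1481], E[r] = 2.0370, γ^t·E[r] = 0.533995, running G = 6.841818
t=7: π = [0.3333, 0.1852, 0.3333, 0.1481], E[r] = 2.0370, γ^t·E[r] = 0.427198, running G = 7.269015
t=8: π = [0.3333, 0.1852, 0.3333, 0.1481], E[r] = 2.0370, γ^t·E[r] = 0.341758, running G = 7.610773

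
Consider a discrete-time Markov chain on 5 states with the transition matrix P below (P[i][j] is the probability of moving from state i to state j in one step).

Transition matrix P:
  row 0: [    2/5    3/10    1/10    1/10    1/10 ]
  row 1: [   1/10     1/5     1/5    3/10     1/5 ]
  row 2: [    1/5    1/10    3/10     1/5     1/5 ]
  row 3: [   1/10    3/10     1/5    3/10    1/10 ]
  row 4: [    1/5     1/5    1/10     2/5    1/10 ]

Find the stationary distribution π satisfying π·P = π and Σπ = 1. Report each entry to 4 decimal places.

Balance equations π_j = Σ_i π_i·P[i][j]:
  π_0 = 2/5·π_0 + 1/10·π_1 + 1/5·π_2 + 1/10·π_3 + 1/5·π_4
  π_1 = 3/10·π_0 + 1/5·π_1 + 1/10·π_2 + 3/10·π_3 + 1/5·π_4
  π_2 = 1/10·π_0 + 1/5·π_1 + 3/10·π_2 + 1/5·π_3 + 1/10·π_4
  π_3 = 1/10·π_0 + 3/10·π_1 + 1/5·π_2 + 3/10·π_3 + 2/5·π_4
  normalize: π_0 + π_1 + π_2 + π_3 + π_4 = 1
Solving the linear system gives exactly π = [170/897, 541/2392, 1331/7176, 1849/7176, 1013/7176].

π = [0.1895, 0.2262, 0.1855, 0.2577, 0.1412]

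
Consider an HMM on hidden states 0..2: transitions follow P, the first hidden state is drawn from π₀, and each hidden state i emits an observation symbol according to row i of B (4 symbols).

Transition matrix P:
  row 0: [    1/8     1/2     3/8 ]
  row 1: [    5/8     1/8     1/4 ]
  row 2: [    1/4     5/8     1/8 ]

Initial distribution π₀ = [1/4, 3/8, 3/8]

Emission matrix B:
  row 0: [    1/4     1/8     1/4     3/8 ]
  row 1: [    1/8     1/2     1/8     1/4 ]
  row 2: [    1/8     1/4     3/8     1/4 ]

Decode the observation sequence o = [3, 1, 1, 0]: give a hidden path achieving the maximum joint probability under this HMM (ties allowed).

t=0: δ = [9.375e-02, 9.375e-02, 9.375e-02]  (obs o_0=3)
t=1: δ = [7.324e-03, 2.930e-02, 8.789e-03]  ψ = [1, 2, 0]  (obs o_1=1)
t=2: δ = [2.289e-03, 2.747e-03, 1.831e-03]  ψ = [1, 2, 1]  (obs o_2=1)
t=3: δ = [4.292e-04, 1.431e-04, 1.073e-04]  ψ = [1, 0, 0]  (obs o_3=0)
backtrack: best end state = 0; path = [0, 2, 1, 0]

path = [0, 2, 1, 0]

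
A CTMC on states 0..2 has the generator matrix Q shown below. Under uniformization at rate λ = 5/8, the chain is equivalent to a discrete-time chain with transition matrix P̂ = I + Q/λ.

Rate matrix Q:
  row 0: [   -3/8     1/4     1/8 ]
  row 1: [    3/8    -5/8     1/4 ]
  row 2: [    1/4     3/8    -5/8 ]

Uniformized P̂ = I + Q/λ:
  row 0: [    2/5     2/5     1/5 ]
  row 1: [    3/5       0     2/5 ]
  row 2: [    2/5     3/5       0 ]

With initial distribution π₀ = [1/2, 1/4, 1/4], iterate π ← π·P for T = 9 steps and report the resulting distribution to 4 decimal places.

t=0: π = [0.5000, 0.2500, 0.2500]
t=1: π = [0.4500, 0.3500, 0.2000]
t=2: π = [0.4700, 0.3000, 0.2300]
t=3: π = [0.4600, 0.3260, 0.2140]
t=4: π = [0.4652, 0.3124, 0.2224]
t=5: π = [0.4625, 0.3195, 0.2180]
t=6: π = [0.4639, 0.3158, 0.2203]
t=7: π = [0.4632, 0.3177, 0.2191]
t=8: π = [0.4635, 0.3167, 0.2197]
t=9: π = [0.4633, 0.3173, 0.2194]

π = [0.4633, 0.3173, 0.2194]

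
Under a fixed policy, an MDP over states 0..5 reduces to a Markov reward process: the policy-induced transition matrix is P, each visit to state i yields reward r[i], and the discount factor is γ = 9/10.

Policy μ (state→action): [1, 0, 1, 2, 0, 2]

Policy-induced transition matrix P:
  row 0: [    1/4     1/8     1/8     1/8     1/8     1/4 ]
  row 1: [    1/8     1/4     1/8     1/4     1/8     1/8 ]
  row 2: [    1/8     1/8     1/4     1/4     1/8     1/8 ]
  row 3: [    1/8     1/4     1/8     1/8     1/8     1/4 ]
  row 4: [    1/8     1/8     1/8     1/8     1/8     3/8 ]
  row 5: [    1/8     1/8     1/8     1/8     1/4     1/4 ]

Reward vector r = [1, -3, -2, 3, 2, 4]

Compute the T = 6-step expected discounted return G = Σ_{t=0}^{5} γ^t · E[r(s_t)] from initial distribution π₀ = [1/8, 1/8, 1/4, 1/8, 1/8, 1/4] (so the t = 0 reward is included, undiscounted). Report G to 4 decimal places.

t=0: π = [0.1250, 0.1250, 0.2500, 0.1250, 0.1250, 0.2500], E[r] = 0.8750, γ^t·E[r] = 0.875000, running G = 0.875000
t=1: π = [0.1406, 0.1563, 0.1563, 0.1719, 0.1563, 0.2188], E[r] = 1.0625, γ^t·E[r] = 0.956250, running G = 1.831250
t=2: π = [0.1426, 0.1660, 0.1445, 0.1641, 0.1523, 0.2305], E[r] = 1.0742, γ^t·E[r] = 0.870117, running G = 2.701367
t=3: π = [0.1428, 0.1663, 0.1431, 0.1638, 0.1538, 0.2302], E[r] = 1.0779, γ^t·E[r] = 0.785775, running G = 3.487142
t=4: π = [0.1429, 0.1663, 0.1429, 0.1637, 0.1538, 0.2306], E[r] = 1.0791, γ^t·E[r] = 0.707999, running G = 4.195141
t=5: π = [0.1429, 0.1662, 0.1429, 0.1636, 0.1538, 0.2306], E[r] = 1.0793, γ^t·E[r] = 0.637316, running G = 4.832457

G = 4.8325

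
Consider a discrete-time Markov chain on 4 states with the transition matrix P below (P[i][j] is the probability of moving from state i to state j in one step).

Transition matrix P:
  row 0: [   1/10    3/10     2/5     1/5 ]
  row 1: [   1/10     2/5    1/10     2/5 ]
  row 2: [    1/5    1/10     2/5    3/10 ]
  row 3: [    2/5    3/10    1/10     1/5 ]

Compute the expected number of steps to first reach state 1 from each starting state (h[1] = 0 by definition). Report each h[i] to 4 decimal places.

h = [4.2739, 0.0000, 5.1037, 4.0249]

First-step conditioning: h[1] = 0; for i ≠ 1, h[i] = 1 + Σ_k P[i][k]·h[k].
  h[0] = 1 + 1/10·h[0] + 2/5·h[2] + 1/5·h[3]
  h[2] = 1 + 1/5·h[0] + 2/5·h[2] + 3/10·h[3]
  h[3] = 1 + 2/5·h[0] + 1/10·h[2] + 1/5·h[3]
Solving the 3×3 linear system over states ≠ 1 gives exactly h = [1030/241, 0, 1230/241, 970/241] (h[1] = 0 is the target).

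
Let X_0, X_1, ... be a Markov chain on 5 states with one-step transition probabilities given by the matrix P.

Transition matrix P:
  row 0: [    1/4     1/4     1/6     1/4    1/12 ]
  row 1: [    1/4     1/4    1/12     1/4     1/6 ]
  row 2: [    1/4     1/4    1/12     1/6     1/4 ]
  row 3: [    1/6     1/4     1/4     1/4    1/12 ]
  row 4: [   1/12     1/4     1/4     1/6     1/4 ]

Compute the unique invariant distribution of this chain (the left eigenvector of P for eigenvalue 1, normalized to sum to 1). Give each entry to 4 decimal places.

π = [0.2051, 0.2500, 0.1639, 0.2232, 0.1578]

Balance equations π_j = Σ_i π_i·P[i][j]:
  π_0 = 1/4·π_0 + 1/4·π_1 + 1/4·π_2 + 1/6·π_3 + 1/12·π_4
  π_1 = 1/4·π_0 + 1/4·π_1 + 1/4·π_2 + 1/4·π_3 + 1/4·π_4
  π_2 = 1/6·π_0 + 1/12·π_1 + 1/12·π_2 + 1/4·π_3 + 1/4·π_4
  π_3 = 1/4·π_0 + 1/4·π_1 + 1/6·π_2 + 1/4·π_3 + 1/6·π_4
  normalize: π_0 + π_1 + π_2 + π_3 + π_4 = 1
Solving the linear system gives exactly π = [635/3096, 1/4, 1015/6192, 691/3096, 977/6192].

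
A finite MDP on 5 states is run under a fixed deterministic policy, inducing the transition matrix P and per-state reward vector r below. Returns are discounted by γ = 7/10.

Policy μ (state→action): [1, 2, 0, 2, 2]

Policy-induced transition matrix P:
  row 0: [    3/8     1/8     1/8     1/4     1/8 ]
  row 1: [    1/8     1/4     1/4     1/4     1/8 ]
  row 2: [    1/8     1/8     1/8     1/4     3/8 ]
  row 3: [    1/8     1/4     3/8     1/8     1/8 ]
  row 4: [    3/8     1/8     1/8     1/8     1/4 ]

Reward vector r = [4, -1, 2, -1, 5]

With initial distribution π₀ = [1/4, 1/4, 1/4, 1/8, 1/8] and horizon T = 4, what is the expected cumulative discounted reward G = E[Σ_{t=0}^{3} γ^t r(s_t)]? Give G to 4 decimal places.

G = 4.6808

t=0: π = [0.2500, 0.2500, 0.2500, 0.1250, 0.1250], E[r] = 1.7500, γ^t·E[r] = 1.750000, running G = 1.750000
t=1: π = [0.2188, 0.1719, 0.1875, 0.2188, 0.2031], E[r] = 1.8750, γ^t·E[r] = 1.312500, running G = 3.062500
t=2: π = [0.2305, 0.1738, 0.2012, 0.1973, 0.1973], E[r] = 1.9395, γ^t·E[r] = 0.950332, running G = 4.012832
t=3: π = [0.2319, 0.1714, 0.1960, 0.2007, 0.2000], E[r] = 1.9475, γ^t·E[r] = 0.667996, running G = 4.680828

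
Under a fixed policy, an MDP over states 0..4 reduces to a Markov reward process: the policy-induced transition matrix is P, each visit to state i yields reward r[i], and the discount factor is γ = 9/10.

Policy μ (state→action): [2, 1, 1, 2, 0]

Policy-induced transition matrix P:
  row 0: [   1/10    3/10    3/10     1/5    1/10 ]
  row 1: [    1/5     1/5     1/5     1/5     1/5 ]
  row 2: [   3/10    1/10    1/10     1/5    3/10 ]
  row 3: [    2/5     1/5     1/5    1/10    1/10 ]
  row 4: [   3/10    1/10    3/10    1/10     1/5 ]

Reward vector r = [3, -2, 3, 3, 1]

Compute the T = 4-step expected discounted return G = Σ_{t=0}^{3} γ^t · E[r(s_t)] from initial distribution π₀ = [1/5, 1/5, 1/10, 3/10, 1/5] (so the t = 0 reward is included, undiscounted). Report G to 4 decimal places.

t=0: π = [0.2000, 0.2000, 0.1000, 0.3000, 0.2000], E[r] = 1.6000, γ^t·E[r] = 1.600000, running G = 1.600000
t=1: π = [0.2700, 0.1900, 0.2300, 0.1500, 0.1600], E[r] = 1.7300, γ^t·E[r] = 1.557000, running G = 3.157000
t=2: π = [0.2420, 0.1880, 0.2200, 0.1690, 0.1810], E[r] = 1.6980, γ^t·E[r] = 1.375380, running G = 4.532380
t=3: π = [0.2497, 0.1841, 0.2203, 0.1650, 0.1809], E[r] = 1.7177, γ^t·E[r] = 1.252203, running G = 5.784583

G = 5.7846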